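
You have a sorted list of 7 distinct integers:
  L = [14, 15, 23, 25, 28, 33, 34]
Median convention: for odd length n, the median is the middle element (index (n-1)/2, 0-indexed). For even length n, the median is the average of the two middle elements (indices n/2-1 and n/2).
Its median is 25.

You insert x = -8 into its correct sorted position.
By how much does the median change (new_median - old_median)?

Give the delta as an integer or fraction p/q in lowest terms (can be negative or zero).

Answer: -1

Derivation:
Old median = 25
After inserting x = -8: new sorted = [-8, 14, 15, 23, 25, 28, 33, 34]
New median = 24
Delta = 24 - 25 = -1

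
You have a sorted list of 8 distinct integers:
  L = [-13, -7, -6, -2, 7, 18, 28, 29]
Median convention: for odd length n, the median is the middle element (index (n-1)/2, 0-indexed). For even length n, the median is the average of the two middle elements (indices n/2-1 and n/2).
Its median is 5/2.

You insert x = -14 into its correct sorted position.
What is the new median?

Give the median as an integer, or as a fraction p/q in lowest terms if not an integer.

Answer: -2

Derivation:
Old list (sorted, length 8): [-13, -7, -6, -2, 7, 18, 28, 29]
Old median = 5/2
Insert x = -14
Old length even (8). Middle pair: indices 3,4 = -2,7.
New length odd (9). New median = single middle element.
x = -14: 0 elements are < x, 8 elements are > x.
New sorted list: [-14, -13, -7, -6, -2, 7, 18, 28, 29]
New median = -2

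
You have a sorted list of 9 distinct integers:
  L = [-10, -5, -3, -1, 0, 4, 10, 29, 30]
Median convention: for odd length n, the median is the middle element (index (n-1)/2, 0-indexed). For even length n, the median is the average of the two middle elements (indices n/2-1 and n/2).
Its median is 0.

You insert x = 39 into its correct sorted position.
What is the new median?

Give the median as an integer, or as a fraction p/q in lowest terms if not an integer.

Answer: 2

Derivation:
Old list (sorted, length 9): [-10, -5, -3, -1, 0, 4, 10, 29, 30]
Old median = 0
Insert x = 39
Old length odd (9). Middle was index 4 = 0.
New length even (10). New median = avg of two middle elements.
x = 39: 9 elements are < x, 0 elements are > x.
New sorted list: [-10, -5, -3, -1, 0, 4, 10, 29, 30, 39]
New median = 2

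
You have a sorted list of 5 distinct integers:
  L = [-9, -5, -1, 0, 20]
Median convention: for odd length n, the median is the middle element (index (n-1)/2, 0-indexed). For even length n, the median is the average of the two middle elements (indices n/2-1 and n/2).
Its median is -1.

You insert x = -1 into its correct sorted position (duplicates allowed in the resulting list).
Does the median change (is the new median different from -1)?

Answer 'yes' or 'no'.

Answer: no

Derivation:
Old median = -1
Insert x = -1
New median = -1
Changed? no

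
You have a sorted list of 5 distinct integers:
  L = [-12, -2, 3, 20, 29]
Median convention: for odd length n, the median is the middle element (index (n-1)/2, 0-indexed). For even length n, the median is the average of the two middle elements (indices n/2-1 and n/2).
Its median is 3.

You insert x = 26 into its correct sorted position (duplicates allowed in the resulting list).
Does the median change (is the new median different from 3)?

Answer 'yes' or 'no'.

Answer: yes

Derivation:
Old median = 3
Insert x = 26
New median = 23/2
Changed? yes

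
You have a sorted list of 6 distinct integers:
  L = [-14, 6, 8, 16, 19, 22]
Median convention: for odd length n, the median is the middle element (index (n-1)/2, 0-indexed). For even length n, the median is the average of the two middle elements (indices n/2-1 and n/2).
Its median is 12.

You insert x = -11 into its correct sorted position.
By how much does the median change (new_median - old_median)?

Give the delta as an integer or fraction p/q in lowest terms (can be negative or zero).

Old median = 12
After inserting x = -11: new sorted = [-14, -11, 6, 8, 16, 19, 22]
New median = 8
Delta = 8 - 12 = -4

Answer: -4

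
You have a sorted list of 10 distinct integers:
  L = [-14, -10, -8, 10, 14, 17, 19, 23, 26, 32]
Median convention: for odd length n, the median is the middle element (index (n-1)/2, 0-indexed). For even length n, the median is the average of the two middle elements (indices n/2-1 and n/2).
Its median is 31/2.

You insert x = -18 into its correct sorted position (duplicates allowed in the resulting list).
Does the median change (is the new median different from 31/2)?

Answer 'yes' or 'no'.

Old median = 31/2
Insert x = -18
New median = 14
Changed? yes

Answer: yes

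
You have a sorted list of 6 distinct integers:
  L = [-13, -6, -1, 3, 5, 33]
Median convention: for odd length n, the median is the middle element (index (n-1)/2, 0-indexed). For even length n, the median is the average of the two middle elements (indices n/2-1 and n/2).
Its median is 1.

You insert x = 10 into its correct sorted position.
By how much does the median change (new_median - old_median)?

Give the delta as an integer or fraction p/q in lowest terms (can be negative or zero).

Answer: 2

Derivation:
Old median = 1
After inserting x = 10: new sorted = [-13, -6, -1, 3, 5, 10, 33]
New median = 3
Delta = 3 - 1 = 2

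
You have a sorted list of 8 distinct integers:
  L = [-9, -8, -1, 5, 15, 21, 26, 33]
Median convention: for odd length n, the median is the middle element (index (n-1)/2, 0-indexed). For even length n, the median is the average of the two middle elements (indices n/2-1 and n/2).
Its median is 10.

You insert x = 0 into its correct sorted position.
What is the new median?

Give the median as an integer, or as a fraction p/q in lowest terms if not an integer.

Old list (sorted, length 8): [-9, -8, -1, 5, 15, 21, 26, 33]
Old median = 10
Insert x = 0
Old length even (8). Middle pair: indices 3,4 = 5,15.
New length odd (9). New median = single middle element.
x = 0: 3 elements are < x, 5 elements are > x.
New sorted list: [-9, -8, -1, 0, 5, 15, 21, 26, 33]
New median = 5

Answer: 5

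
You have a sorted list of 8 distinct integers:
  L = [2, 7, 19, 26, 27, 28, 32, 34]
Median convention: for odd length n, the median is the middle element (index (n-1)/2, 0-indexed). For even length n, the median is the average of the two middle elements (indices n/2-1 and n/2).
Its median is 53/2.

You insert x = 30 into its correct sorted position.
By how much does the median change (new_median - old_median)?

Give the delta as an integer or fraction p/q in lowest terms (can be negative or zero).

Old median = 53/2
After inserting x = 30: new sorted = [2, 7, 19, 26, 27, 28, 30, 32, 34]
New median = 27
Delta = 27 - 53/2 = 1/2

Answer: 1/2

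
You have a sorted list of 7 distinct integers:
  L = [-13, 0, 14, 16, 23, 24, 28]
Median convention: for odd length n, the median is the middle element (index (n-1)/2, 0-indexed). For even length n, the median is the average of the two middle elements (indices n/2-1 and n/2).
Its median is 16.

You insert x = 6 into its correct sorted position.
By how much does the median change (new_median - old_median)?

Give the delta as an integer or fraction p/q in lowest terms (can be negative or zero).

Answer: -1

Derivation:
Old median = 16
After inserting x = 6: new sorted = [-13, 0, 6, 14, 16, 23, 24, 28]
New median = 15
Delta = 15 - 16 = -1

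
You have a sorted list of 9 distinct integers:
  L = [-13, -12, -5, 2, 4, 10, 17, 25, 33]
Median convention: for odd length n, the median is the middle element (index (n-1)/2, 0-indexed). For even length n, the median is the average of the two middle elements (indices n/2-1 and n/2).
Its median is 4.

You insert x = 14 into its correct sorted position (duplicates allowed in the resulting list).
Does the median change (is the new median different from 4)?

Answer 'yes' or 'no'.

Answer: yes

Derivation:
Old median = 4
Insert x = 14
New median = 7
Changed? yes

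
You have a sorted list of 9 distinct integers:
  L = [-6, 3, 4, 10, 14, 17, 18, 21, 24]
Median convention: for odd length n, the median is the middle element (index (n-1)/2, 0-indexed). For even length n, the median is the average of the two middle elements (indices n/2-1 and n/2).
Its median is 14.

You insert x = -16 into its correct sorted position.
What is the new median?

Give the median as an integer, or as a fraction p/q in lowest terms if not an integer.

Old list (sorted, length 9): [-6, 3, 4, 10, 14, 17, 18, 21, 24]
Old median = 14
Insert x = -16
Old length odd (9). Middle was index 4 = 14.
New length even (10). New median = avg of two middle elements.
x = -16: 0 elements are < x, 9 elements are > x.
New sorted list: [-16, -6, 3, 4, 10, 14, 17, 18, 21, 24]
New median = 12

Answer: 12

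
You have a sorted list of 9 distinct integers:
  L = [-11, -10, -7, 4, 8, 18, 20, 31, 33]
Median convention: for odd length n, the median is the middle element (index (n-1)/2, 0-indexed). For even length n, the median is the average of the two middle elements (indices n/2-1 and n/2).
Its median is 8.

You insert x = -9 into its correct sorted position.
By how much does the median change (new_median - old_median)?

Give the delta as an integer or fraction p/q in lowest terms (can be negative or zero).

Old median = 8
After inserting x = -9: new sorted = [-11, -10, -9, -7, 4, 8, 18, 20, 31, 33]
New median = 6
Delta = 6 - 8 = -2

Answer: -2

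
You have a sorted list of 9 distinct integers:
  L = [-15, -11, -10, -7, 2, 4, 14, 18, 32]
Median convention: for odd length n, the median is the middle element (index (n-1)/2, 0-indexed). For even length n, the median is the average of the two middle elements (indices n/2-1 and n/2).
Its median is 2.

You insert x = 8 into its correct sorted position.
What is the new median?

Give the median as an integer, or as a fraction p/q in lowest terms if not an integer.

Answer: 3

Derivation:
Old list (sorted, length 9): [-15, -11, -10, -7, 2, 4, 14, 18, 32]
Old median = 2
Insert x = 8
Old length odd (9). Middle was index 4 = 2.
New length even (10). New median = avg of two middle elements.
x = 8: 6 elements are < x, 3 elements are > x.
New sorted list: [-15, -11, -10, -7, 2, 4, 8, 14, 18, 32]
New median = 3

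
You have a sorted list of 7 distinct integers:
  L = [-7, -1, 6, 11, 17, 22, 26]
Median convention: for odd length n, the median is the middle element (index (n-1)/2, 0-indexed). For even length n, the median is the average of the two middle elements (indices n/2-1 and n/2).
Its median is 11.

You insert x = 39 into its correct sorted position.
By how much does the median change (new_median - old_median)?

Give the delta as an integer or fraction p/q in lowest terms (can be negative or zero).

Old median = 11
After inserting x = 39: new sorted = [-7, -1, 6, 11, 17, 22, 26, 39]
New median = 14
Delta = 14 - 11 = 3

Answer: 3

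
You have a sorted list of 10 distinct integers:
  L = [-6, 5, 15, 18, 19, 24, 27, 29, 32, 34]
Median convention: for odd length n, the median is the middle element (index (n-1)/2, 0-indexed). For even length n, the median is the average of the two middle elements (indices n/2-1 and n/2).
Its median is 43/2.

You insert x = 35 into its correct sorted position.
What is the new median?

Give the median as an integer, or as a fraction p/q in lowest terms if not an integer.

Answer: 24

Derivation:
Old list (sorted, length 10): [-6, 5, 15, 18, 19, 24, 27, 29, 32, 34]
Old median = 43/2
Insert x = 35
Old length even (10). Middle pair: indices 4,5 = 19,24.
New length odd (11). New median = single middle element.
x = 35: 10 elements are < x, 0 elements are > x.
New sorted list: [-6, 5, 15, 18, 19, 24, 27, 29, 32, 34, 35]
New median = 24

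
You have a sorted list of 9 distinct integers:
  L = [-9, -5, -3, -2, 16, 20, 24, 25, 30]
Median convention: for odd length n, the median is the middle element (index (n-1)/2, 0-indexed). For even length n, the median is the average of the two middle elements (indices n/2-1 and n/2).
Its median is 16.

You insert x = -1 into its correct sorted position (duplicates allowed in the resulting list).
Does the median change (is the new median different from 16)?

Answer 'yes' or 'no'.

Old median = 16
Insert x = -1
New median = 15/2
Changed? yes

Answer: yes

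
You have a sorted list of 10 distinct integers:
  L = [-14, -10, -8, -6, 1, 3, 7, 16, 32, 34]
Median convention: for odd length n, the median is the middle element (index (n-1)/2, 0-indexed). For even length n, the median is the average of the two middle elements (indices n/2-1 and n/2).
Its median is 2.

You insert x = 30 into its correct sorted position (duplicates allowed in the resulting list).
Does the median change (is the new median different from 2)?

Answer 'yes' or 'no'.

Old median = 2
Insert x = 30
New median = 3
Changed? yes

Answer: yes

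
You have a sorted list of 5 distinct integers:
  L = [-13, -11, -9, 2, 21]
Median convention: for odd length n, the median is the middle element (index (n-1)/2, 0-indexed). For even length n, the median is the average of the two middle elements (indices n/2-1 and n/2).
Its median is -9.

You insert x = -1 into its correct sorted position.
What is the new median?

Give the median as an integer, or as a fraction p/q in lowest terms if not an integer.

Answer: -5

Derivation:
Old list (sorted, length 5): [-13, -11, -9, 2, 21]
Old median = -9
Insert x = -1
Old length odd (5). Middle was index 2 = -9.
New length even (6). New median = avg of two middle elements.
x = -1: 3 elements are < x, 2 elements are > x.
New sorted list: [-13, -11, -9, -1, 2, 21]
New median = -5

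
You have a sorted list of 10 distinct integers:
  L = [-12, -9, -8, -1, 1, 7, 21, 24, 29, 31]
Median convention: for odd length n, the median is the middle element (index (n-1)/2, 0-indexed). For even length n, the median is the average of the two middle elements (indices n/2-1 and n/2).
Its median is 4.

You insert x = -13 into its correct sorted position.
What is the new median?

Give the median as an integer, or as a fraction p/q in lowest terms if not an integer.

Answer: 1

Derivation:
Old list (sorted, length 10): [-12, -9, -8, -1, 1, 7, 21, 24, 29, 31]
Old median = 4
Insert x = -13
Old length even (10). Middle pair: indices 4,5 = 1,7.
New length odd (11). New median = single middle element.
x = -13: 0 elements are < x, 10 elements are > x.
New sorted list: [-13, -12, -9, -8, -1, 1, 7, 21, 24, 29, 31]
New median = 1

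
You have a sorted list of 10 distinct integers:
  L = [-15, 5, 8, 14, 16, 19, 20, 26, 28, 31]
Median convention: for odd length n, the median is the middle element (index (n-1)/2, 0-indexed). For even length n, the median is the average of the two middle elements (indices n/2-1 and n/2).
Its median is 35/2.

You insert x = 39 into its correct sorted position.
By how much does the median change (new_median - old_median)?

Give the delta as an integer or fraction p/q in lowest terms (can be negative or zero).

Old median = 35/2
After inserting x = 39: new sorted = [-15, 5, 8, 14, 16, 19, 20, 26, 28, 31, 39]
New median = 19
Delta = 19 - 35/2 = 3/2

Answer: 3/2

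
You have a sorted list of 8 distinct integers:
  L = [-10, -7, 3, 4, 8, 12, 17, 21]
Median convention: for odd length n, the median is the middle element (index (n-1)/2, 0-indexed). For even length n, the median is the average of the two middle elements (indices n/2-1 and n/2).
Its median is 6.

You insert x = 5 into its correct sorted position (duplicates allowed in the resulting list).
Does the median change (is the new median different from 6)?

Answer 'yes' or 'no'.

Old median = 6
Insert x = 5
New median = 5
Changed? yes

Answer: yes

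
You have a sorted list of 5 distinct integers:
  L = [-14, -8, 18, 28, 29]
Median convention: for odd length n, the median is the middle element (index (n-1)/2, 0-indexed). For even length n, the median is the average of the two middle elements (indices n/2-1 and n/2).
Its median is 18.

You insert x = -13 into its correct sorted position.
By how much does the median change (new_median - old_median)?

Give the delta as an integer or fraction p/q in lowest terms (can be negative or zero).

Answer: -13

Derivation:
Old median = 18
After inserting x = -13: new sorted = [-14, -13, -8, 18, 28, 29]
New median = 5
Delta = 5 - 18 = -13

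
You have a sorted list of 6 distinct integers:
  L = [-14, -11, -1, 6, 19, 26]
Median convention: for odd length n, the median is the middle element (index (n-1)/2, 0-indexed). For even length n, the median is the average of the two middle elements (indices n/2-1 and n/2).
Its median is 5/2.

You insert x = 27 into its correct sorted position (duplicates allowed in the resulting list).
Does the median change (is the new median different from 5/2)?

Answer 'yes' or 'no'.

Answer: yes

Derivation:
Old median = 5/2
Insert x = 27
New median = 6
Changed? yes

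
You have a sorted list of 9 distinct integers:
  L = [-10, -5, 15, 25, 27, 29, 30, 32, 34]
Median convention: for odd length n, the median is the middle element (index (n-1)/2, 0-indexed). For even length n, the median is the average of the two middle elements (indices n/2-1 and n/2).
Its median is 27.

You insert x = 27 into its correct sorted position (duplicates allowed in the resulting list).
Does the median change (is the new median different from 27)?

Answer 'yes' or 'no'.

Answer: no

Derivation:
Old median = 27
Insert x = 27
New median = 27
Changed? no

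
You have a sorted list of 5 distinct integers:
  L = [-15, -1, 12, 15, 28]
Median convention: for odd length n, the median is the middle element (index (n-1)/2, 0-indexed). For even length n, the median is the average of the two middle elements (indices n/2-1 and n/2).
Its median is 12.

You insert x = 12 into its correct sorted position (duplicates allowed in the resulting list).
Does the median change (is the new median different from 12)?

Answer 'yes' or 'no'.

Old median = 12
Insert x = 12
New median = 12
Changed? no

Answer: no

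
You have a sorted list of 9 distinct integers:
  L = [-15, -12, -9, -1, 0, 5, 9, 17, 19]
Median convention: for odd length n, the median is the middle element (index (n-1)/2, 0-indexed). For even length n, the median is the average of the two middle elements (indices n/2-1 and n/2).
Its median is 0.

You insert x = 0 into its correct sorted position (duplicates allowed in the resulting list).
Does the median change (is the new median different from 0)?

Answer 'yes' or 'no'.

Old median = 0
Insert x = 0
New median = 0
Changed? no

Answer: no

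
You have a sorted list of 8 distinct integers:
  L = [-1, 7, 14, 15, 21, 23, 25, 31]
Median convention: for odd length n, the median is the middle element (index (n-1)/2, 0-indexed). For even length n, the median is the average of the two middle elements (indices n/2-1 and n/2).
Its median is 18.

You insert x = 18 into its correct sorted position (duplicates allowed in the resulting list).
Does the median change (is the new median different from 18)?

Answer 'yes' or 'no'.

Answer: no

Derivation:
Old median = 18
Insert x = 18
New median = 18
Changed? no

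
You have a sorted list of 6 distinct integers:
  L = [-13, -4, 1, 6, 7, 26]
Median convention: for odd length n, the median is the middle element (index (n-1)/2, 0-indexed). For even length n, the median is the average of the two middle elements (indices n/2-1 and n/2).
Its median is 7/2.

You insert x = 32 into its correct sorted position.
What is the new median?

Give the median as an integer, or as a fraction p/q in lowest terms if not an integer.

Answer: 6

Derivation:
Old list (sorted, length 6): [-13, -4, 1, 6, 7, 26]
Old median = 7/2
Insert x = 32
Old length even (6). Middle pair: indices 2,3 = 1,6.
New length odd (7). New median = single middle element.
x = 32: 6 elements are < x, 0 elements are > x.
New sorted list: [-13, -4, 1, 6, 7, 26, 32]
New median = 6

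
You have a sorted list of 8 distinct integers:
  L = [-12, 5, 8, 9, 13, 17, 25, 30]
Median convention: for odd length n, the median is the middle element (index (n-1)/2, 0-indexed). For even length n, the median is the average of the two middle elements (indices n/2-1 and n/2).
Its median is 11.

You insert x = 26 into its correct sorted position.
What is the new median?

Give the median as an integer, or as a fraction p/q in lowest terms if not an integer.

Old list (sorted, length 8): [-12, 5, 8, 9, 13, 17, 25, 30]
Old median = 11
Insert x = 26
Old length even (8). Middle pair: indices 3,4 = 9,13.
New length odd (9). New median = single middle element.
x = 26: 7 elements are < x, 1 elements are > x.
New sorted list: [-12, 5, 8, 9, 13, 17, 25, 26, 30]
New median = 13

Answer: 13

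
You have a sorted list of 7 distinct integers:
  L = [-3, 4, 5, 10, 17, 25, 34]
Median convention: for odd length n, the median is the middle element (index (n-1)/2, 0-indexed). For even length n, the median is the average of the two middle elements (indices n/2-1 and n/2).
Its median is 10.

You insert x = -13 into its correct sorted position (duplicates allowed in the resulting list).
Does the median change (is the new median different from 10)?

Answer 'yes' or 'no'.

Answer: yes

Derivation:
Old median = 10
Insert x = -13
New median = 15/2
Changed? yes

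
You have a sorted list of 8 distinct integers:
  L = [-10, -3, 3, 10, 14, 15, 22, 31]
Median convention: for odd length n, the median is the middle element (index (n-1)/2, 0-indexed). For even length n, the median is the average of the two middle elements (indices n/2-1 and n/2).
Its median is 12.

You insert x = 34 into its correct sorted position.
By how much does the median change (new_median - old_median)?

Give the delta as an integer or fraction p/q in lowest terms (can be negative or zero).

Old median = 12
After inserting x = 34: new sorted = [-10, -3, 3, 10, 14, 15, 22, 31, 34]
New median = 14
Delta = 14 - 12 = 2

Answer: 2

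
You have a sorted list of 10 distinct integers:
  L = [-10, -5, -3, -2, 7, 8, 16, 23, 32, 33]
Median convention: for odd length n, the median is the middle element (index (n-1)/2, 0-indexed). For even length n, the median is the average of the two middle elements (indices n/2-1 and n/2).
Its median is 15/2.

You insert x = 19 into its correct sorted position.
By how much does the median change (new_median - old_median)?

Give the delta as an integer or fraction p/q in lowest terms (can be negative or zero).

Answer: 1/2

Derivation:
Old median = 15/2
After inserting x = 19: new sorted = [-10, -5, -3, -2, 7, 8, 16, 19, 23, 32, 33]
New median = 8
Delta = 8 - 15/2 = 1/2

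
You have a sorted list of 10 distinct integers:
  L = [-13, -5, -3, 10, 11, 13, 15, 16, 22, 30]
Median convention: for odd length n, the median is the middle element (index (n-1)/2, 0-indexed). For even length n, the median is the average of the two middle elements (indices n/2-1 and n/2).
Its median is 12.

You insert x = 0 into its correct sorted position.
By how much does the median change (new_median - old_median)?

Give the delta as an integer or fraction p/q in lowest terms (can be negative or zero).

Old median = 12
After inserting x = 0: new sorted = [-13, -5, -3, 0, 10, 11, 13, 15, 16, 22, 30]
New median = 11
Delta = 11 - 12 = -1

Answer: -1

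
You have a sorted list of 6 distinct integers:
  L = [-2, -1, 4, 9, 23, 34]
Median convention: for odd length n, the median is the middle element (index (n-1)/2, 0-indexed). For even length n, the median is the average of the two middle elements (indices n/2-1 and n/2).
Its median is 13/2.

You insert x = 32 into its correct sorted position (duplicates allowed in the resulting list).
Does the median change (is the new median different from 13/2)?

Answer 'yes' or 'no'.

Old median = 13/2
Insert x = 32
New median = 9
Changed? yes

Answer: yes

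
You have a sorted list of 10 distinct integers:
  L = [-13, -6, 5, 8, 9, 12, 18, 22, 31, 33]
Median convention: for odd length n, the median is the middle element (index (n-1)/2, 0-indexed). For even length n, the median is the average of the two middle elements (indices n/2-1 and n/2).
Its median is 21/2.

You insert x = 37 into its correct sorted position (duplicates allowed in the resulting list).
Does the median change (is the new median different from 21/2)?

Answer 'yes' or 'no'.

Answer: yes

Derivation:
Old median = 21/2
Insert x = 37
New median = 12
Changed? yes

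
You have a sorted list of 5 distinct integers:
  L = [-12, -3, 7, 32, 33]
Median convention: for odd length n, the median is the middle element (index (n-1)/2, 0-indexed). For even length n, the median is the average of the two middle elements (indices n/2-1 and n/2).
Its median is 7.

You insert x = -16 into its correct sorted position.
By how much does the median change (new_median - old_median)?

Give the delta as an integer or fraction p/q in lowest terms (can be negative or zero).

Answer: -5

Derivation:
Old median = 7
After inserting x = -16: new sorted = [-16, -12, -3, 7, 32, 33]
New median = 2
Delta = 2 - 7 = -5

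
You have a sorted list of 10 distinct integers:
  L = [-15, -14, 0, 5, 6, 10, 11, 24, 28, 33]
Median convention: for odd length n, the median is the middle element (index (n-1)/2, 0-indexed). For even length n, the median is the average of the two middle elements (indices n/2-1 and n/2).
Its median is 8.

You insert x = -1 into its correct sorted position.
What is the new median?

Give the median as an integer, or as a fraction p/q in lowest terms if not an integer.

Old list (sorted, length 10): [-15, -14, 0, 5, 6, 10, 11, 24, 28, 33]
Old median = 8
Insert x = -1
Old length even (10). Middle pair: indices 4,5 = 6,10.
New length odd (11). New median = single middle element.
x = -1: 2 elements are < x, 8 elements are > x.
New sorted list: [-15, -14, -1, 0, 5, 6, 10, 11, 24, 28, 33]
New median = 6

Answer: 6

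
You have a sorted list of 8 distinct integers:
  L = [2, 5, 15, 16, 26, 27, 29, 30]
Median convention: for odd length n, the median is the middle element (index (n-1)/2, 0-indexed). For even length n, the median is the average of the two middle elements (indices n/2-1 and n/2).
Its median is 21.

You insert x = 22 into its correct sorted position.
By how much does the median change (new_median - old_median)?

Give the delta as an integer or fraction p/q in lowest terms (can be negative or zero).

Old median = 21
After inserting x = 22: new sorted = [2, 5, 15, 16, 22, 26, 27, 29, 30]
New median = 22
Delta = 22 - 21 = 1

Answer: 1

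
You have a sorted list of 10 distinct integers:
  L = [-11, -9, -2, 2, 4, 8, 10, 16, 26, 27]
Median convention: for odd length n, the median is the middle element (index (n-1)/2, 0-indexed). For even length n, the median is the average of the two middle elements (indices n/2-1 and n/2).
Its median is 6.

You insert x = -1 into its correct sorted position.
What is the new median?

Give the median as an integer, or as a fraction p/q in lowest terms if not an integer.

Old list (sorted, length 10): [-11, -9, -2, 2, 4, 8, 10, 16, 26, 27]
Old median = 6
Insert x = -1
Old length even (10). Middle pair: indices 4,5 = 4,8.
New length odd (11). New median = single middle element.
x = -1: 3 elements are < x, 7 elements are > x.
New sorted list: [-11, -9, -2, -1, 2, 4, 8, 10, 16, 26, 27]
New median = 4

Answer: 4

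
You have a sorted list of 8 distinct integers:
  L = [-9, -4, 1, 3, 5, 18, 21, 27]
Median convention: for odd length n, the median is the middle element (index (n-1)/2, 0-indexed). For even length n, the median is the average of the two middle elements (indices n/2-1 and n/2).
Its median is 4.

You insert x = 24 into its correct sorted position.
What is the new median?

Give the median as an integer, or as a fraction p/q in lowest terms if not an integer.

Answer: 5

Derivation:
Old list (sorted, length 8): [-9, -4, 1, 3, 5, 18, 21, 27]
Old median = 4
Insert x = 24
Old length even (8). Middle pair: indices 3,4 = 3,5.
New length odd (9). New median = single middle element.
x = 24: 7 elements are < x, 1 elements are > x.
New sorted list: [-9, -4, 1, 3, 5, 18, 21, 24, 27]
New median = 5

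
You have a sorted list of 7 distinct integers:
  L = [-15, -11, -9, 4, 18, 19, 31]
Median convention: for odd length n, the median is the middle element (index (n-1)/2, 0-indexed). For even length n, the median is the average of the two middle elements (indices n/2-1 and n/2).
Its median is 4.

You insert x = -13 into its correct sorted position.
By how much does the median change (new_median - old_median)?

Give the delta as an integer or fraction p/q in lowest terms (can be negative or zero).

Answer: -13/2

Derivation:
Old median = 4
After inserting x = -13: new sorted = [-15, -13, -11, -9, 4, 18, 19, 31]
New median = -5/2
Delta = -5/2 - 4 = -13/2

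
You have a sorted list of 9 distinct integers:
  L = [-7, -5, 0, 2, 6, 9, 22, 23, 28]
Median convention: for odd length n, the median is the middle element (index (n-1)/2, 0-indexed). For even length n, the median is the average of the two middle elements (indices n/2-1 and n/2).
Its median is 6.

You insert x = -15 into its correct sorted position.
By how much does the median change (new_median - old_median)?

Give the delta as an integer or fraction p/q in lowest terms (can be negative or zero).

Old median = 6
After inserting x = -15: new sorted = [-15, -7, -5, 0, 2, 6, 9, 22, 23, 28]
New median = 4
Delta = 4 - 6 = -2

Answer: -2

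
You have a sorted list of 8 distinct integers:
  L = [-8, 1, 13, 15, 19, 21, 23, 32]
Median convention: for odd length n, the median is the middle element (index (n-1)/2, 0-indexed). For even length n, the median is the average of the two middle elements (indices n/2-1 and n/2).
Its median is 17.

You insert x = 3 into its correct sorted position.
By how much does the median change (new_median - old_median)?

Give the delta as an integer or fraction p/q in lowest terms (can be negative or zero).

Old median = 17
After inserting x = 3: new sorted = [-8, 1, 3, 13, 15, 19, 21, 23, 32]
New median = 15
Delta = 15 - 17 = -2

Answer: -2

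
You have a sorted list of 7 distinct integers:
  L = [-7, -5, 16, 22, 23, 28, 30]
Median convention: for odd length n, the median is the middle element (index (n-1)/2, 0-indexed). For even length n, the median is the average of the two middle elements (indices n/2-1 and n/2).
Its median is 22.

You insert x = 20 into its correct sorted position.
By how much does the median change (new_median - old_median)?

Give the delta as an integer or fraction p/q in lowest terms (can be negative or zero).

Old median = 22
After inserting x = 20: new sorted = [-7, -5, 16, 20, 22, 23, 28, 30]
New median = 21
Delta = 21 - 22 = -1

Answer: -1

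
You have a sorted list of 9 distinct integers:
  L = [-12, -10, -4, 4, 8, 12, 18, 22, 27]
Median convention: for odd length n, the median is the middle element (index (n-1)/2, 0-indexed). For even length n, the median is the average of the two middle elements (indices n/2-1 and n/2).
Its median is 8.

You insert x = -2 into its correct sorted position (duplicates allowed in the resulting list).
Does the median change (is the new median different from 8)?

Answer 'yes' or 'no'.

Old median = 8
Insert x = -2
New median = 6
Changed? yes

Answer: yes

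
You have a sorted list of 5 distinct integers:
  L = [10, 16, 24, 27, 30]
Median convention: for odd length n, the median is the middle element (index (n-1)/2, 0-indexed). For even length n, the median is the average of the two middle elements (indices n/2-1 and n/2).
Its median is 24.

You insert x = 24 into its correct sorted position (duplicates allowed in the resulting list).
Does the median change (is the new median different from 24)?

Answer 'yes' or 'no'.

Old median = 24
Insert x = 24
New median = 24
Changed? no

Answer: no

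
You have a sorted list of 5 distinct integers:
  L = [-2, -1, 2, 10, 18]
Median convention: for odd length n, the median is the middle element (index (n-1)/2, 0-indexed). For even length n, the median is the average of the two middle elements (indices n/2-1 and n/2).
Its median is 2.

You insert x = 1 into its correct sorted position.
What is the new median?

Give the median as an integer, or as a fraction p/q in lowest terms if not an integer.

Old list (sorted, length 5): [-2, -1, 2, 10, 18]
Old median = 2
Insert x = 1
Old length odd (5). Middle was index 2 = 2.
New length even (6). New median = avg of two middle elements.
x = 1: 2 elements are < x, 3 elements are > x.
New sorted list: [-2, -1, 1, 2, 10, 18]
New median = 3/2

Answer: 3/2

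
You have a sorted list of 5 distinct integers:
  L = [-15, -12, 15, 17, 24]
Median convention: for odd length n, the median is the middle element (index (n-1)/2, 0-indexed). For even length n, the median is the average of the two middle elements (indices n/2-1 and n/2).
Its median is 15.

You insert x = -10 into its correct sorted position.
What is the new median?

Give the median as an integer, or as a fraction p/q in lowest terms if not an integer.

Old list (sorted, length 5): [-15, -12, 15, 17, 24]
Old median = 15
Insert x = -10
Old length odd (5). Middle was index 2 = 15.
New length even (6). New median = avg of two middle elements.
x = -10: 2 elements are < x, 3 elements are > x.
New sorted list: [-15, -12, -10, 15, 17, 24]
New median = 5/2

Answer: 5/2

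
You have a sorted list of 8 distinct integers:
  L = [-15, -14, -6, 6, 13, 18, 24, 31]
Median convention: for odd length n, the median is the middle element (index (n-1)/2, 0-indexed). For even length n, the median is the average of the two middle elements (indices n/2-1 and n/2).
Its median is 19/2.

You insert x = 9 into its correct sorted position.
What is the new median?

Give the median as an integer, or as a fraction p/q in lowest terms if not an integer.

Answer: 9

Derivation:
Old list (sorted, length 8): [-15, -14, -6, 6, 13, 18, 24, 31]
Old median = 19/2
Insert x = 9
Old length even (8). Middle pair: indices 3,4 = 6,13.
New length odd (9). New median = single middle element.
x = 9: 4 elements are < x, 4 elements are > x.
New sorted list: [-15, -14, -6, 6, 9, 13, 18, 24, 31]
New median = 9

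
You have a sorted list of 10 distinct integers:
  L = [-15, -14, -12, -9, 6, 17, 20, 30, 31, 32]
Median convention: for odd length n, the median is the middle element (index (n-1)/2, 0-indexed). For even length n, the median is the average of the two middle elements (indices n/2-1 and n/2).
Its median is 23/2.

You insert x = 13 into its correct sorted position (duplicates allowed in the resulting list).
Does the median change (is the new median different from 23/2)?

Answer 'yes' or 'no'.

Old median = 23/2
Insert x = 13
New median = 13
Changed? yes

Answer: yes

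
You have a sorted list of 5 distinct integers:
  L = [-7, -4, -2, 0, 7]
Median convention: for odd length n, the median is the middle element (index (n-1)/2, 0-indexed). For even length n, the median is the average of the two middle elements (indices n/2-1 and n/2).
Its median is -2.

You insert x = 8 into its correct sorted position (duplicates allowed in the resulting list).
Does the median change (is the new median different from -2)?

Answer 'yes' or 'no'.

Old median = -2
Insert x = 8
New median = -1
Changed? yes

Answer: yes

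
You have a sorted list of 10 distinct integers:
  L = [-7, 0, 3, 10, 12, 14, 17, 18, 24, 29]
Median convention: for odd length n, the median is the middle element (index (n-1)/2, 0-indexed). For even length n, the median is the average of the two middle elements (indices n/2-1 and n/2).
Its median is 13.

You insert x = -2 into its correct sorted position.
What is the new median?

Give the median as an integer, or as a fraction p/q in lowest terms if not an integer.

Answer: 12

Derivation:
Old list (sorted, length 10): [-7, 0, 3, 10, 12, 14, 17, 18, 24, 29]
Old median = 13
Insert x = -2
Old length even (10). Middle pair: indices 4,5 = 12,14.
New length odd (11). New median = single middle element.
x = -2: 1 elements are < x, 9 elements are > x.
New sorted list: [-7, -2, 0, 3, 10, 12, 14, 17, 18, 24, 29]
New median = 12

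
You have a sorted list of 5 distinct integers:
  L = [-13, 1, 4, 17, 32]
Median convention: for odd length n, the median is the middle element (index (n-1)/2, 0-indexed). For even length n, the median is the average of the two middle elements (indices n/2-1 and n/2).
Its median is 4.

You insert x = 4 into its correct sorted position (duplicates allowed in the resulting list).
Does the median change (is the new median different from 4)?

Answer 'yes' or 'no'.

Old median = 4
Insert x = 4
New median = 4
Changed? no

Answer: no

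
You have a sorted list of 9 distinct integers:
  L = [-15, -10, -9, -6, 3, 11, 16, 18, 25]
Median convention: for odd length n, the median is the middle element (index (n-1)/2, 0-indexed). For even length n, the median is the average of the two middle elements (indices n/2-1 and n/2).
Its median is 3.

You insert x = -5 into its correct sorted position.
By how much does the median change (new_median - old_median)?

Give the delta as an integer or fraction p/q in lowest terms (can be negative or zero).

Old median = 3
After inserting x = -5: new sorted = [-15, -10, -9, -6, -5, 3, 11, 16, 18, 25]
New median = -1
Delta = -1 - 3 = -4

Answer: -4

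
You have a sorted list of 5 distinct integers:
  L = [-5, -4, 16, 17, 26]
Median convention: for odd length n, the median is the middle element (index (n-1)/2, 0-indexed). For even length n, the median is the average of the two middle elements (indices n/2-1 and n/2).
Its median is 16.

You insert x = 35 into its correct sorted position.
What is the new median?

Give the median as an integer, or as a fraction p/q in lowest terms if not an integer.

Answer: 33/2

Derivation:
Old list (sorted, length 5): [-5, -4, 16, 17, 26]
Old median = 16
Insert x = 35
Old length odd (5). Middle was index 2 = 16.
New length even (6). New median = avg of two middle elements.
x = 35: 5 elements are < x, 0 elements are > x.
New sorted list: [-5, -4, 16, 17, 26, 35]
New median = 33/2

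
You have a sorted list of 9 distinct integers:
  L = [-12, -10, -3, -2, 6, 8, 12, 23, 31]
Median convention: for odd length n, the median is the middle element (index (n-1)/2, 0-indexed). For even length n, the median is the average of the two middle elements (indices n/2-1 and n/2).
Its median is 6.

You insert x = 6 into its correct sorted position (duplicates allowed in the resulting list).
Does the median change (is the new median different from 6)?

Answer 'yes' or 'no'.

Old median = 6
Insert x = 6
New median = 6
Changed? no

Answer: no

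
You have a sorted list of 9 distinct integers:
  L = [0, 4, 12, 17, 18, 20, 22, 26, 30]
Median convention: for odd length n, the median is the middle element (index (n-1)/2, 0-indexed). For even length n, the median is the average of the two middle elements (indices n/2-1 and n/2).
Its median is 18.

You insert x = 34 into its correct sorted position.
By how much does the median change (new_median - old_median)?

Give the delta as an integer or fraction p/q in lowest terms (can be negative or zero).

Old median = 18
After inserting x = 34: new sorted = [0, 4, 12, 17, 18, 20, 22, 26, 30, 34]
New median = 19
Delta = 19 - 18 = 1

Answer: 1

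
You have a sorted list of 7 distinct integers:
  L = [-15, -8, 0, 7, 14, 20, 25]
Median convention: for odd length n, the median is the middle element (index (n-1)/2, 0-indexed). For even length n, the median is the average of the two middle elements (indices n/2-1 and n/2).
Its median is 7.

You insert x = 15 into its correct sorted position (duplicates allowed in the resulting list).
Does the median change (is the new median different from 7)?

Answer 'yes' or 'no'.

Answer: yes

Derivation:
Old median = 7
Insert x = 15
New median = 21/2
Changed? yes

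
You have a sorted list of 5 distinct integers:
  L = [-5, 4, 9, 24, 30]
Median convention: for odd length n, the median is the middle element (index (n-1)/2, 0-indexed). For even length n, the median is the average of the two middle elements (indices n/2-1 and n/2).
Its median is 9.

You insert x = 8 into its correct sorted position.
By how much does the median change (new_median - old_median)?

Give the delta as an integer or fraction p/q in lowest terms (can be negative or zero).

Answer: -1/2

Derivation:
Old median = 9
After inserting x = 8: new sorted = [-5, 4, 8, 9, 24, 30]
New median = 17/2
Delta = 17/2 - 9 = -1/2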